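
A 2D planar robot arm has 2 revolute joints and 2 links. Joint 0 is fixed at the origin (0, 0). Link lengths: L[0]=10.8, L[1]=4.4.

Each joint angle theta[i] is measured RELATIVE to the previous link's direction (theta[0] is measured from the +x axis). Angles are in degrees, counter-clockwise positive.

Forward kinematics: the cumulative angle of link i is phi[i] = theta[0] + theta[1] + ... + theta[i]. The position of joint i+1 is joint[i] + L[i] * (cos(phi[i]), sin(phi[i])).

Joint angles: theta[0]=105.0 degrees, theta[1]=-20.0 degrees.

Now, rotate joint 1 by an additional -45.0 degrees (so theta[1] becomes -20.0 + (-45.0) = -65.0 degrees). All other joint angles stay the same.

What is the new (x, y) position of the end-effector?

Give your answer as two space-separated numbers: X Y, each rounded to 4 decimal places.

joint[0] = (0.0000, 0.0000)  (base)
link 0: phi[0] = 105 = 105 deg
  cos(105 deg) = -0.2588, sin(105 deg) = 0.9659
  joint[1] = (0.0000, 0.0000) + 10.8 * (-0.2588, 0.9659) = (0.0000 + -2.7952, 0.0000 + 10.4320) = (-2.7952, 10.4320)
link 1: phi[1] = 105 + -65 = 40 deg
  cos(40 deg) = 0.7660, sin(40 deg) = 0.6428
  joint[2] = (-2.7952, 10.4320) + 4.4 * (0.7660, 0.6428) = (-2.7952 + 3.3706, 10.4320 + 2.8283) = (0.5753, 13.2603)
End effector: (0.5753, 13.2603)

Answer: 0.5753 13.2603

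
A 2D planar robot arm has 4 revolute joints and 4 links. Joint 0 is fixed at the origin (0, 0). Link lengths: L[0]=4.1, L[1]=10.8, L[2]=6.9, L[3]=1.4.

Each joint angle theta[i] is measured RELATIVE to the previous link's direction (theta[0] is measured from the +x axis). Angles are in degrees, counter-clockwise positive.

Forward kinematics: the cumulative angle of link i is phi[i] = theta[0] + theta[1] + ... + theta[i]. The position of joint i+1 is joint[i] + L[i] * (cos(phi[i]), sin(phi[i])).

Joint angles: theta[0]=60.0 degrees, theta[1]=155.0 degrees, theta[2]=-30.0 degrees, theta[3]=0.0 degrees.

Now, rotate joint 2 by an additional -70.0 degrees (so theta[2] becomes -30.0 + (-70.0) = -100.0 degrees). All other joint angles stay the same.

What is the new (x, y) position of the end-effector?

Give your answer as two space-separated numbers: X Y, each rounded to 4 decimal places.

Answer: -10.3046 4.8784

Derivation:
joint[0] = (0.0000, 0.0000)  (base)
link 0: phi[0] = 60 = 60 deg
  cos(60 deg) = 0.5000, sin(60 deg) = 0.8660
  joint[1] = (0.0000, 0.0000) + 4.1 * (0.5000, 0.8660) = (0.0000 + 2.0500, 0.0000 + 3.5507) = (2.0500, 3.5507)
link 1: phi[1] = 60 + 155 = 215 deg
  cos(215 deg) = -0.8192, sin(215 deg) = -0.5736
  joint[2] = (2.0500, 3.5507) + 10.8 * (-0.8192, -0.5736) = (2.0500 + -8.8468, 3.5507 + -6.1946) = (-6.7968, -2.6439)
link 2: phi[2] = 60 + 155 + -100 = 115 deg
  cos(115 deg) = -0.4226, sin(115 deg) = 0.9063
  joint[3] = (-6.7968, -2.6439) + 6.9 * (-0.4226, 0.9063) = (-6.7968 + -2.9161, -2.6439 + 6.2535) = (-9.7129, 3.6096)
link 3: phi[3] = 60 + 155 + -100 + 0 = 115 deg
  cos(115 deg) = -0.4226, sin(115 deg) = 0.9063
  joint[4] = (-9.7129, 3.6096) + 1.4 * (-0.4226, 0.9063) = (-9.7129 + -0.5917, 3.6096 + 1.2688) = (-10.3046, 4.8784)
End effector: (-10.3046, 4.8784)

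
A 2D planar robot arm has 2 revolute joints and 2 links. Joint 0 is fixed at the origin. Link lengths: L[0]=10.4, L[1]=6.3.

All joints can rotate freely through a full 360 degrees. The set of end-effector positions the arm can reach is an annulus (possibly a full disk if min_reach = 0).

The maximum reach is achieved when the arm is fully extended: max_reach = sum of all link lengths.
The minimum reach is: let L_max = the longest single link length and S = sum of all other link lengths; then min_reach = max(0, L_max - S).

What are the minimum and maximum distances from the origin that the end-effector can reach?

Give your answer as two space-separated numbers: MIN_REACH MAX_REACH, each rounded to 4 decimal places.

Answer: 4.1000 16.7000

Derivation:
Link lengths: [10.4, 6.3]
max_reach = 10.4 + 6.3 = 16.7
L_max = max([10.4, 6.3]) = 10.4
S (sum of others) = 16.7 - 10.4 = 6.3
min_reach = max(0, 10.4 - 6.3) = max(0, 4.1) = 4.1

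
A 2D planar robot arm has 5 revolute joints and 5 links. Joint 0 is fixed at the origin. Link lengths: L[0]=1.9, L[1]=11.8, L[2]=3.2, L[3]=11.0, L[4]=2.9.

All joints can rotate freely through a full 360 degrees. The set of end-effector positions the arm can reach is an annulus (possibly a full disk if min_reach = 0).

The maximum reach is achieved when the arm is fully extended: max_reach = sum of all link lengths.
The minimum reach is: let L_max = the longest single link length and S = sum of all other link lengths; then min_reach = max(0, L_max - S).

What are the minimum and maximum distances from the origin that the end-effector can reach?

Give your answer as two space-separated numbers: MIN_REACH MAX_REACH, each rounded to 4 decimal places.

Link lengths: [1.9, 11.8, 3.2, 11.0, 2.9]
max_reach = 1.9 + 11.8 + 3.2 + 11 + 2.9 = 30.8
L_max = max([1.9, 11.8, 3.2, 11.0, 2.9]) = 11.8
S (sum of others) = 30.8 - 11.8 = 19
min_reach = max(0, 11.8 - 19) = max(0, -7.2) = 0

Answer: 0.0000 30.8000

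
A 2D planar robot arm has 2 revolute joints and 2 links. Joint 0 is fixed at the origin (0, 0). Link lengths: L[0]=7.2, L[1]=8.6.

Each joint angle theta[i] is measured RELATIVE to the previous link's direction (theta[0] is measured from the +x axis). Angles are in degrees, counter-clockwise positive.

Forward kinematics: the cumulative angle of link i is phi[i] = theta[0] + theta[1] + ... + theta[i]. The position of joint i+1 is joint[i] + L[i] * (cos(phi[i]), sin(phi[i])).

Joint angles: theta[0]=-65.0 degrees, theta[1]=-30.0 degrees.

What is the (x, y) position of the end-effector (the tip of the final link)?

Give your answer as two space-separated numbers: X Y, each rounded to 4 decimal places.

joint[0] = (0.0000, 0.0000)  (base)
link 0: phi[0] = -65 = -65 deg
  cos(-65 deg) = 0.4226, sin(-65 deg) = -0.9063
  joint[1] = (0.0000, 0.0000) + 7.2 * (0.4226, -0.9063) = (0.0000 + 3.0429, 0.0000 + -6.5254) = (3.0429, -6.5254)
link 1: phi[1] = -65 + -30 = -95 deg
  cos(-95 deg) = -0.0872, sin(-95 deg) = -0.9962
  joint[2] = (3.0429, -6.5254) + 8.6 * (-0.0872, -0.9962) = (3.0429 + -0.7495, -6.5254 + -8.5673) = (2.2933, -15.0927)
End effector: (2.2933, -15.0927)

Answer: 2.2933 -15.0927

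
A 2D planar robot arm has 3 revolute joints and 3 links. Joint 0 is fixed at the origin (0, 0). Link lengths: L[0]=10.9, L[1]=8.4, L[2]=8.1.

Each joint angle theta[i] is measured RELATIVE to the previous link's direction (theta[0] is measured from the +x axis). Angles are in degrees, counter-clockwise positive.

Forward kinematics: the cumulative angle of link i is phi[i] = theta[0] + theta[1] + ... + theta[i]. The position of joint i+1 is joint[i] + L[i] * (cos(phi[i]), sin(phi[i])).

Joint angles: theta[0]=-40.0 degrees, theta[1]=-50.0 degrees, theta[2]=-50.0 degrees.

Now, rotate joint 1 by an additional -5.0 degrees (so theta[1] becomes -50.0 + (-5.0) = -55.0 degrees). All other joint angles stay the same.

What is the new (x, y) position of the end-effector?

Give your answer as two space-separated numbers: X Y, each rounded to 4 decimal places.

Answer: 0.9826 -20.0204

Derivation:
joint[0] = (0.0000, 0.0000)  (base)
link 0: phi[0] = -40 = -40 deg
  cos(-40 deg) = 0.7660, sin(-40 deg) = -0.6428
  joint[1] = (0.0000, 0.0000) + 10.9 * (0.7660, -0.6428) = (0.0000 + 8.3499, 0.0000 + -7.0064) = (8.3499, -7.0064)
link 1: phi[1] = -40 + -55 = -95 deg
  cos(-95 deg) = -0.0872, sin(-95 deg) = -0.9962
  joint[2] = (8.3499, -7.0064) + 8.4 * (-0.0872, -0.9962) = (8.3499 + -0.7321, -7.0064 + -8.3680) = (7.6178, -15.3744)
link 2: phi[2] = -40 + -55 + -50 = -145 deg
  cos(-145 deg) = -0.8192, sin(-145 deg) = -0.5736
  joint[3] = (7.6178, -15.3744) + 8.1 * (-0.8192, -0.5736) = (7.6178 + -6.6351, -15.3744 + -4.6460) = (0.9826, -20.0204)
End effector: (0.9826, -20.0204)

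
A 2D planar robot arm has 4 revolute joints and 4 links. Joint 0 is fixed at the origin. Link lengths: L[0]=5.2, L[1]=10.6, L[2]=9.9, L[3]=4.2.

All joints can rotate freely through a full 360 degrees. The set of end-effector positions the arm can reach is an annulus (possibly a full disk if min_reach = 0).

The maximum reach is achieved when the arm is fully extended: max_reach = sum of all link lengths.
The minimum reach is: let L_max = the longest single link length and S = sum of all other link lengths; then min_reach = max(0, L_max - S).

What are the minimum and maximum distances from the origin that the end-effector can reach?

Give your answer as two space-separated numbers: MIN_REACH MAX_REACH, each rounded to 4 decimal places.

Link lengths: [5.2, 10.6, 9.9, 4.2]
max_reach = 5.2 + 10.6 + 9.9 + 4.2 = 29.9
L_max = max([5.2, 10.6, 9.9, 4.2]) = 10.6
S (sum of others) = 29.9 - 10.6 = 19.3
min_reach = max(0, 10.6 - 19.3) = max(0, -8.7) = 0

Answer: 0.0000 29.9000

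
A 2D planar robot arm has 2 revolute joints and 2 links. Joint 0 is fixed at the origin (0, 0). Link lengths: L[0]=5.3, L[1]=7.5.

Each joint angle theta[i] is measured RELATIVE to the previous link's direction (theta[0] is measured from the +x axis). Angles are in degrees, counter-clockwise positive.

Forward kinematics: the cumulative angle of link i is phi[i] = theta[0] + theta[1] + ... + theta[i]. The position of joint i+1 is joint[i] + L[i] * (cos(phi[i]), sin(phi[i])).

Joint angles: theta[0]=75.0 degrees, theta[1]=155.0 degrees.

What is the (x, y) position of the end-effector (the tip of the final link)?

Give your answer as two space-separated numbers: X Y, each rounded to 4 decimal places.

joint[0] = (0.0000, 0.0000)  (base)
link 0: phi[0] = 75 = 75 deg
  cos(75 deg) = 0.2588, sin(75 deg) = 0.9659
  joint[1] = (0.0000, 0.0000) + 5.3 * (0.2588, 0.9659) = (0.0000 + 1.3717, 0.0000 + 5.1194) = (1.3717, 5.1194)
link 1: phi[1] = 75 + 155 = 230 deg
  cos(230 deg) = -0.6428, sin(230 deg) = -0.7660
  joint[2] = (1.3717, 5.1194) + 7.5 * (-0.6428, -0.7660) = (1.3717 + -4.8209, 5.1194 + -5.7453) = (-3.4492, -0.6259)
End effector: (-3.4492, -0.6259)

Answer: -3.4492 -0.6259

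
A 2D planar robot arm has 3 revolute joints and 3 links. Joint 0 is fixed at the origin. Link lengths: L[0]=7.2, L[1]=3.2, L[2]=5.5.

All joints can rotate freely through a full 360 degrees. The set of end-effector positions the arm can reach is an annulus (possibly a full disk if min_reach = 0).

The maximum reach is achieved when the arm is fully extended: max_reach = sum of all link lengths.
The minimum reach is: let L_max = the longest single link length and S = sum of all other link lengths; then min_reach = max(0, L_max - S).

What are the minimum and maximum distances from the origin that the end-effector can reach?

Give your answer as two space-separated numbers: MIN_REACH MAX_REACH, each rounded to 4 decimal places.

Answer: 0.0000 15.9000

Derivation:
Link lengths: [7.2, 3.2, 5.5]
max_reach = 7.2 + 3.2 + 5.5 = 15.9
L_max = max([7.2, 3.2, 5.5]) = 7.2
S (sum of others) = 15.9 - 7.2 = 8.7
min_reach = max(0, 7.2 - 8.7) = max(0, -1.5) = 0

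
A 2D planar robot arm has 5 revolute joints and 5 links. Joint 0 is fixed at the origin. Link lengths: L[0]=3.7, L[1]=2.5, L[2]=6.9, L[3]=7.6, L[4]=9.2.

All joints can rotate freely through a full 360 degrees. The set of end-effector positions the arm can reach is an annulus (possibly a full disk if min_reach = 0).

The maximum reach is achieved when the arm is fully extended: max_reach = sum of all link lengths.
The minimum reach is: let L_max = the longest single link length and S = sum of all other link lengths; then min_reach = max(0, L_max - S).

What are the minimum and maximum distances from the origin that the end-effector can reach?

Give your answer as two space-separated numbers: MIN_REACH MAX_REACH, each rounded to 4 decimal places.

Link lengths: [3.7, 2.5, 6.9, 7.6, 9.2]
max_reach = 3.7 + 2.5 + 6.9 + 7.6 + 9.2 = 29.9
L_max = max([3.7, 2.5, 6.9, 7.6, 9.2]) = 9.2
S (sum of others) = 29.9 - 9.2 = 20.7
min_reach = max(0, 9.2 - 20.7) = max(0, -11.5) = 0

Answer: 0.0000 29.9000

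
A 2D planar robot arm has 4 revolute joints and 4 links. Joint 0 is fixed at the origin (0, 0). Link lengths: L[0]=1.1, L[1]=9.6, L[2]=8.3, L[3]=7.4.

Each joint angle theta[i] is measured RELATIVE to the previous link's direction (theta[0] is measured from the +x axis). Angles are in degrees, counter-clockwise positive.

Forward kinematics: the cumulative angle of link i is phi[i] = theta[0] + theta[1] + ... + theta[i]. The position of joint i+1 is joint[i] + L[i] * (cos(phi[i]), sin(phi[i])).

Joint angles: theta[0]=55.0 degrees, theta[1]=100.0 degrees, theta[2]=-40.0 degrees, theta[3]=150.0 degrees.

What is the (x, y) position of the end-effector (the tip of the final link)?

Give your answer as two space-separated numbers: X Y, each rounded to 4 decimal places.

joint[0] = (0.0000, 0.0000)  (base)
link 0: phi[0] = 55 = 55 deg
  cos(55 deg) = 0.5736, sin(55 deg) = 0.8192
  joint[1] = (0.0000, 0.0000) + 1.1 * (0.5736, 0.8192) = (0.0000 + 0.6309, 0.0000 + 0.9011) = (0.6309, 0.9011)
link 1: phi[1] = 55 + 100 = 155 deg
  cos(155 deg) = -0.9063, sin(155 deg) = 0.4226
  joint[2] = (0.6309, 0.9011) + 9.6 * (-0.9063, 0.4226) = (0.6309 + -8.7006, 0.9011 + 4.0571) = (-8.0696, 4.9582)
link 2: phi[2] = 55 + 100 + -40 = 115 deg
  cos(115 deg) = -0.4226, sin(115 deg) = 0.9063
  joint[3] = (-8.0696, 4.9582) + 8.3 * (-0.4226, 0.9063) = (-8.0696 + -3.5077, 4.9582 + 7.5224) = (-11.5774, 12.4806)
link 3: phi[3] = 55 + 100 + -40 + 150 = 265 deg
  cos(265 deg) = -0.0872, sin(265 deg) = -0.9962
  joint[4] = (-11.5774, 12.4806) + 7.4 * (-0.0872, -0.9962) = (-11.5774 + -0.6450, 12.4806 + -7.3718) = (-12.2223, 5.1087)
End effector: (-12.2223, 5.1087)

Answer: -12.2223 5.1087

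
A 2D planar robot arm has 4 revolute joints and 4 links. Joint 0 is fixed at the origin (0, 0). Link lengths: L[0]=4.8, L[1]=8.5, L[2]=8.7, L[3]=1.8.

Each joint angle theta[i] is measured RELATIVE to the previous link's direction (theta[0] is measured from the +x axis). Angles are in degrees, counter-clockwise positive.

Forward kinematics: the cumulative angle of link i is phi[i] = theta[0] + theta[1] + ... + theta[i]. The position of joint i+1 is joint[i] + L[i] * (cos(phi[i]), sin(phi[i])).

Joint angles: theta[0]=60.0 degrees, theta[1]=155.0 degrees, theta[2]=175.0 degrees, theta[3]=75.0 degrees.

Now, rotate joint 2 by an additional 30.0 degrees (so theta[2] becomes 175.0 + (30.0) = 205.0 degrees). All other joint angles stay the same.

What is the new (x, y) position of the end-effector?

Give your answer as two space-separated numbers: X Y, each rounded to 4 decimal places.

Answer: -1.4856 8.0887

Derivation:
joint[0] = (0.0000, 0.0000)  (base)
link 0: phi[0] = 60 = 60 deg
  cos(60 deg) = 0.5000, sin(60 deg) = 0.8660
  joint[1] = (0.0000, 0.0000) + 4.8 * (0.5000, 0.8660) = (0.0000 + 2.4000, 0.0000 + 4.1569) = (2.4000, 4.1569)
link 1: phi[1] = 60 + 155 = 215 deg
  cos(215 deg) = -0.8192, sin(215 deg) = -0.5736
  joint[2] = (2.4000, 4.1569) + 8.5 * (-0.8192, -0.5736) = (2.4000 + -6.9628, 4.1569 + -4.8754) = (-4.5628, -0.7185)
link 2: phi[2] = 60 + 155 + 205 = 420 deg
  cos(420 deg) = 0.5000, sin(420 deg) = 0.8660
  joint[3] = (-4.5628, -0.7185) + 8.7 * (0.5000, 0.8660) = (-4.5628 + 4.3500, -0.7185 + 7.5344) = (-0.2128, 6.8159)
link 3: phi[3] = 60 + 155 + 205 + 75 = 495 deg
  cos(495 deg) = -0.7071, sin(495 deg) = 0.7071
  joint[4] = (-0.2128, 6.8159) + 1.8 * (-0.7071, 0.7071) = (-0.2128 + -1.2728, 6.8159 + 1.2728) = (-1.4856, 8.0887)
End effector: (-1.4856, 8.0887)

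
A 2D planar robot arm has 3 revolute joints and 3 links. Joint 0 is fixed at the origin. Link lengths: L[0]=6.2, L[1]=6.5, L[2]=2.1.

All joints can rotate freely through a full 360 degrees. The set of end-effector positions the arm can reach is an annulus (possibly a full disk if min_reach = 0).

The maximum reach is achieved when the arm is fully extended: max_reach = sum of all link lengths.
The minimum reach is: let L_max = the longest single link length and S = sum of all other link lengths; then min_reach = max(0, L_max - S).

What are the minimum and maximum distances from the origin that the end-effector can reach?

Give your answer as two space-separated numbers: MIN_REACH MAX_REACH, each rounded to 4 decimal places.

Link lengths: [6.2, 6.5, 2.1]
max_reach = 6.2 + 6.5 + 2.1 = 14.8
L_max = max([6.2, 6.5, 2.1]) = 6.5
S (sum of others) = 14.8 - 6.5 = 8.3
min_reach = max(0, 6.5 - 8.3) = max(0, -1.8) = 0

Answer: 0.0000 14.8000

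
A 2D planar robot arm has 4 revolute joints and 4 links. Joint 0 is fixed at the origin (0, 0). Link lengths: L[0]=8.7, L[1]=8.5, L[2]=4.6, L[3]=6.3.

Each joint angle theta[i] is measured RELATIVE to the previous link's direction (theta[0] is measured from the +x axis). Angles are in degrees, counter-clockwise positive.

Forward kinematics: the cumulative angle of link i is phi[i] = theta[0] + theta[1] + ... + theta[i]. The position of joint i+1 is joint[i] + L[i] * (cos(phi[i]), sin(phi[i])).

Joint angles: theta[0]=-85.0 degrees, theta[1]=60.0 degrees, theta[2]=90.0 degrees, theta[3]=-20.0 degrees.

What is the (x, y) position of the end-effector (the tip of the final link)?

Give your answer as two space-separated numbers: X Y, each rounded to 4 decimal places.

Answer: 14.8607 -3.6354

Derivation:
joint[0] = (0.0000, 0.0000)  (base)
link 0: phi[0] = -85 = -85 deg
  cos(-85 deg) = 0.0872, sin(-85 deg) = -0.9962
  joint[1] = (0.0000, 0.0000) + 8.7 * (0.0872, -0.9962) = (0.0000 + 0.7583, 0.0000 + -8.6669) = (0.7583, -8.6669)
link 1: phi[1] = -85 + 60 = -25 deg
  cos(-25 deg) = 0.9063, sin(-25 deg) = -0.4226
  joint[2] = (0.7583, -8.6669) + 8.5 * (0.9063, -0.4226) = (0.7583 + 7.7036, -8.6669 + -3.5923) = (8.4619, -12.2591)
link 2: phi[2] = -85 + 60 + 90 = 65 deg
  cos(65 deg) = 0.4226, sin(65 deg) = 0.9063
  joint[3] = (8.4619, -12.2591) + 4.6 * (0.4226, 0.9063) = (8.4619 + 1.9440, -12.2591 + 4.1690) = (10.4059, -8.0901)
link 3: phi[3] = -85 + 60 + 90 + -20 = 45 deg
  cos(45 deg) = 0.7071, sin(45 deg) = 0.7071
  joint[4] = (10.4059, -8.0901) + 6.3 * (0.7071, 0.7071) = (10.4059 + 4.4548, -8.0901 + 4.4548) = (14.8607, -3.6354)
End effector: (14.8607, -3.6354)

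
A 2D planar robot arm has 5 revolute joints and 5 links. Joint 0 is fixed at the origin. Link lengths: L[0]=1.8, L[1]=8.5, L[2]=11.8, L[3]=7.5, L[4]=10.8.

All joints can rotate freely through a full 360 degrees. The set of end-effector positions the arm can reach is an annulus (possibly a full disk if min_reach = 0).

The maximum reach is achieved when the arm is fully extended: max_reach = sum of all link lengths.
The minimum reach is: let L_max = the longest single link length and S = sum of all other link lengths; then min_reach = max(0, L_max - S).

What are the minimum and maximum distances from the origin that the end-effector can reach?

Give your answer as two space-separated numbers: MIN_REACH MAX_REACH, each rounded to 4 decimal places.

Answer: 0.0000 40.4000

Derivation:
Link lengths: [1.8, 8.5, 11.8, 7.5, 10.8]
max_reach = 1.8 + 8.5 + 11.8 + 7.5 + 10.8 = 40.4
L_max = max([1.8, 8.5, 11.8, 7.5, 10.8]) = 11.8
S (sum of others) = 40.4 - 11.8 = 28.6
min_reach = max(0, 11.8 - 28.6) = max(0, -16.8) = 0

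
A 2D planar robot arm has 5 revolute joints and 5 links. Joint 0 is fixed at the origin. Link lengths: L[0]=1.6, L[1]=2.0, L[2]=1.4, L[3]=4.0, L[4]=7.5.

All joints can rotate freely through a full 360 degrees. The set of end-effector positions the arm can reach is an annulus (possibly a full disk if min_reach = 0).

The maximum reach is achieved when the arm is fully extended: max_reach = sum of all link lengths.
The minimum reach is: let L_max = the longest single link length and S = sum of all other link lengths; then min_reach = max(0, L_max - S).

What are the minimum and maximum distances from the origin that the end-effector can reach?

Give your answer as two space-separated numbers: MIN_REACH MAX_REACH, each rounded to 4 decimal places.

Link lengths: [1.6, 2.0, 1.4, 4.0, 7.5]
max_reach = 1.6 + 2 + 1.4 + 4 + 7.5 = 16.5
L_max = max([1.6, 2.0, 1.4, 4.0, 7.5]) = 7.5
S (sum of others) = 16.5 - 7.5 = 9
min_reach = max(0, 7.5 - 9) = max(0, -1.5) = 0

Answer: 0.0000 16.5000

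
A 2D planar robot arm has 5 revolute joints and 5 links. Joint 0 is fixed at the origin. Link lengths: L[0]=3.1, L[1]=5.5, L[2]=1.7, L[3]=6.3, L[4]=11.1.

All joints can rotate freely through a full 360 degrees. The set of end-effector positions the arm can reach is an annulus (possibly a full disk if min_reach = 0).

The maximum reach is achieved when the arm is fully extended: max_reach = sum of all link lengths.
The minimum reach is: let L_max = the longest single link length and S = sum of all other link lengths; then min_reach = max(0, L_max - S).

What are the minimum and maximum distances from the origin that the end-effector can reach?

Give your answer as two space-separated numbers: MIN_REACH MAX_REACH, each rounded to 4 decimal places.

Link lengths: [3.1, 5.5, 1.7, 6.3, 11.1]
max_reach = 3.1 + 5.5 + 1.7 + 6.3 + 11.1 = 27.7
L_max = max([3.1, 5.5, 1.7, 6.3, 11.1]) = 11.1
S (sum of others) = 27.7 - 11.1 = 16.6
min_reach = max(0, 11.1 - 16.6) = max(0, -5.5) = 0

Answer: 0.0000 27.7000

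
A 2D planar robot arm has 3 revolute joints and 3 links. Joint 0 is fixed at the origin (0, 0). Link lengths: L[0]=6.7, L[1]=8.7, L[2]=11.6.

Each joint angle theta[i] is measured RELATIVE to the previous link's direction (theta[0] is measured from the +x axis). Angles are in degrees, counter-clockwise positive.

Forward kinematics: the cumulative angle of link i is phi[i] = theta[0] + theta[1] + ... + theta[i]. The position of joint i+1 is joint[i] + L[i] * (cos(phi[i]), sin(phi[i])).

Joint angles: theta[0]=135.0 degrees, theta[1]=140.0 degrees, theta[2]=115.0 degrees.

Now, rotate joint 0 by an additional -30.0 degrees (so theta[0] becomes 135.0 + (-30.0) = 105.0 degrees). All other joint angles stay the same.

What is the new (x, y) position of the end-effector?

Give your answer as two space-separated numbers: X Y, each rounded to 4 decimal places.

Answer: 6.1891 -1.4132

Derivation:
joint[0] = (0.0000, 0.0000)  (base)
link 0: phi[0] = 105 = 105 deg
  cos(105 deg) = -0.2588, sin(105 deg) = 0.9659
  joint[1] = (0.0000, 0.0000) + 6.7 * (-0.2588, 0.9659) = (0.0000 + -1.7341, 0.0000 + 6.4717) = (-1.7341, 6.4717)
link 1: phi[1] = 105 + 140 = 245 deg
  cos(245 deg) = -0.4226, sin(245 deg) = -0.9063
  joint[2] = (-1.7341, 6.4717) + 8.7 * (-0.4226, -0.9063) = (-1.7341 + -3.6768, 6.4717 + -7.8849) = (-5.4109, -1.4132)
link 2: phi[2] = 105 + 140 + 115 = 360 deg
  cos(360 deg) = 1.0000, sin(360 deg) = -0.0000
  joint[3] = (-5.4109, -1.4132) + 11.6 * (1.0000, -0.0000) = (-5.4109 + 11.6000, -1.4132 + -0.0000) = (6.1891, -1.4132)
End effector: (6.1891, -1.4132)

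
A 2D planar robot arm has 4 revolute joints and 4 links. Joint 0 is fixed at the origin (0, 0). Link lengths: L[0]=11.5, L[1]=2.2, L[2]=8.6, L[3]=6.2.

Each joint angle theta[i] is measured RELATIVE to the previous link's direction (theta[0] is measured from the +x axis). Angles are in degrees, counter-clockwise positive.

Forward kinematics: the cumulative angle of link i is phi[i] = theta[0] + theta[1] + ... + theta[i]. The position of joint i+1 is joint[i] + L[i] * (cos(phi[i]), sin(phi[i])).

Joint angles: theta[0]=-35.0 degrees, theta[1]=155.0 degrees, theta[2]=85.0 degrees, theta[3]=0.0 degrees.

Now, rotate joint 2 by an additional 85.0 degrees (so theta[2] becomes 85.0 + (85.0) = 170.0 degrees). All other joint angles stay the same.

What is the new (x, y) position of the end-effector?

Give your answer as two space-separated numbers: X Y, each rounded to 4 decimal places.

Answer: 13.3821 -18.5983

Derivation:
joint[0] = (0.0000, 0.0000)  (base)
link 0: phi[0] = -35 = -35 deg
  cos(-35 deg) = 0.8192, sin(-35 deg) = -0.5736
  joint[1] = (0.0000, 0.0000) + 11.5 * (0.8192, -0.5736) = (0.0000 + 9.4202, 0.0000 + -6.5961) = (9.4202, -6.5961)
link 1: phi[1] = -35 + 155 = 120 deg
  cos(120 deg) = -0.5000, sin(120 deg) = 0.8660
  joint[2] = (9.4202, -6.5961) + 2.2 * (-0.5000, 0.8660) = (9.4202 + -1.1000, -6.5961 + 1.9053) = (8.3202, -4.6909)
link 2: phi[2] = -35 + 155 + 170 = 290 deg
  cos(290 deg) = 0.3420, sin(290 deg) = -0.9397
  joint[3] = (8.3202, -4.6909) + 8.6 * (0.3420, -0.9397) = (8.3202 + 2.9414, -4.6909 + -8.0814) = (11.2616, -12.7722)
link 3: phi[3] = -35 + 155 + 170 + 0 = 290 deg
  cos(290 deg) = 0.3420, sin(290 deg) = -0.9397
  joint[4] = (11.2616, -12.7722) + 6.2 * (0.3420, -0.9397) = (11.2616 + 2.1205, -12.7722 + -5.8261) = (13.3821, -18.5983)
End effector: (13.3821, -18.5983)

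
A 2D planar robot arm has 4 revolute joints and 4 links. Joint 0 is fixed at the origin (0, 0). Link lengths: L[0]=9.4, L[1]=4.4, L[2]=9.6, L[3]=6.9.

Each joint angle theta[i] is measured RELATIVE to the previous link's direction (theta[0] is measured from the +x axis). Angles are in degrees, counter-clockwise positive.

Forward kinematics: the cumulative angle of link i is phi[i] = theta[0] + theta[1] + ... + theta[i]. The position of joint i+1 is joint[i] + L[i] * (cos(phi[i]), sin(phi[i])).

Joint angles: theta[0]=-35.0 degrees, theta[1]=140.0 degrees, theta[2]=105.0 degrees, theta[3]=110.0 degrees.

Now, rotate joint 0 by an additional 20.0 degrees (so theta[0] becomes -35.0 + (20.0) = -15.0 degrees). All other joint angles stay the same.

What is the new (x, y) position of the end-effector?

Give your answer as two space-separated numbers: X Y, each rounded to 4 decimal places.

Answer: 6.8691 -8.5426

Derivation:
joint[0] = (0.0000, 0.0000)  (base)
link 0: phi[0] = -15 = -15 deg
  cos(-15 deg) = 0.9659, sin(-15 deg) = -0.2588
  joint[1] = (0.0000, 0.0000) + 9.4 * (0.9659, -0.2588) = (0.0000 + 9.0797, 0.0000 + -2.4329) = (9.0797, -2.4329)
link 1: phi[1] = -15 + 140 = 125 deg
  cos(125 deg) = -0.5736, sin(125 deg) = 0.8192
  joint[2] = (9.0797, -2.4329) + 4.4 * (-0.5736, 0.8192) = (9.0797 + -2.5237, -2.4329 + 3.6043) = (6.5560, 1.1714)
link 2: phi[2] = -15 + 140 + 105 = 230 deg
  cos(230 deg) = -0.6428, sin(230 deg) = -0.7660
  joint[3] = (6.5560, 1.1714) + 9.6 * (-0.6428, -0.7660) = (6.5560 + -6.1708, 1.1714 + -7.3540) = (0.3852, -6.1827)
link 3: phi[3] = -15 + 140 + 105 + 110 = 340 deg
  cos(340 deg) = 0.9397, sin(340 deg) = -0.3420
  joint[4] = (0.3852, -6.1827) + 6.9 * (0.9397, -0.3420) = (0.3852 + 6.4839, -6.1827 + -2.3599) = (6.8691, -8.5426)
End effector: (6.8691, -8.5426)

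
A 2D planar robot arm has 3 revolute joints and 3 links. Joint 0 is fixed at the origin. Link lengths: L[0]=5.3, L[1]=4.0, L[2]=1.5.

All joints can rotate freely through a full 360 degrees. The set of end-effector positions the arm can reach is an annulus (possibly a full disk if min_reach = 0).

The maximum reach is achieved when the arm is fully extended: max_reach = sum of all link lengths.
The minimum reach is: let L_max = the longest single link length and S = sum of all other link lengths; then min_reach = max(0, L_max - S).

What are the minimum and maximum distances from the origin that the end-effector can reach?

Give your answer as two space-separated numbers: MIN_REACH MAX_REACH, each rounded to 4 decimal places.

Answer: 0.0000 10.8000

Derivation:
Link lengths: [5.3, 4.0, 1.5]
max_reach = 5.3 + 4 + 1.5 = 10.8
L_max = max([5.3, 4.0, 1.5]) = 5.3
S (sum of others) = 10.8 - 5.3 = 5.5
min_reach = max(0, 5.3 - 5.5) = max(0, -0.2) = 0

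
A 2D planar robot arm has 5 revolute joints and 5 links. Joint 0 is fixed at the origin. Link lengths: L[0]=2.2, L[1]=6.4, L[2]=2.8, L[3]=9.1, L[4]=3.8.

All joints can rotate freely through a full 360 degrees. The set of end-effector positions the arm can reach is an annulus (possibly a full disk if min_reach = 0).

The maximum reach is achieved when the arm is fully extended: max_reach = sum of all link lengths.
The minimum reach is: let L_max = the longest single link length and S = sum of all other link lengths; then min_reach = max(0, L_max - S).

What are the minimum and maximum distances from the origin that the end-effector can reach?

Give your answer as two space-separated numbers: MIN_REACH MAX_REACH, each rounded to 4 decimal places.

Link lengths: [2.2, 6.4, 2.8, 9.1, 3.8]
max_reach = 2.2 + 6.4 + 2.8 + 9.1 + 3.8 = 24.3
L_max = max([2.2, 6.4, 2.8, 9.1, 3.8]) = 9.1
S (sum of others) = 24.3 - 9.1 = 15.2
min_reach = max(0, 9.1 - 15.2) = max(0, -6.1) = 0

Answer: 0.0000 24.3000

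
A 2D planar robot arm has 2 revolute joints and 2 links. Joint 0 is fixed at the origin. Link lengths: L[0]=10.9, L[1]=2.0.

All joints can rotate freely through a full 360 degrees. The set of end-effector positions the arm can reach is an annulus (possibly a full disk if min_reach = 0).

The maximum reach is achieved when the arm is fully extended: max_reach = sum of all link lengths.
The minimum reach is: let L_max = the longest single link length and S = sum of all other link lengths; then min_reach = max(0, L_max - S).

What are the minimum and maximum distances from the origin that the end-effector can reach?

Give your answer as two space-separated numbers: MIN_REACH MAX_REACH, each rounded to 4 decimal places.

Link lengths: [10.9, 2.0]
max_reach = 10.9 + 2 = 12.9
L_max = max([10.9, 2.0]) = 10.9
S (sum of others) = 12.9 - 10.9 = 2
min_reach = max(0, 10.9 - 2) = max(0, 8.9) = 8.9

Answer: 8.9000 12.9000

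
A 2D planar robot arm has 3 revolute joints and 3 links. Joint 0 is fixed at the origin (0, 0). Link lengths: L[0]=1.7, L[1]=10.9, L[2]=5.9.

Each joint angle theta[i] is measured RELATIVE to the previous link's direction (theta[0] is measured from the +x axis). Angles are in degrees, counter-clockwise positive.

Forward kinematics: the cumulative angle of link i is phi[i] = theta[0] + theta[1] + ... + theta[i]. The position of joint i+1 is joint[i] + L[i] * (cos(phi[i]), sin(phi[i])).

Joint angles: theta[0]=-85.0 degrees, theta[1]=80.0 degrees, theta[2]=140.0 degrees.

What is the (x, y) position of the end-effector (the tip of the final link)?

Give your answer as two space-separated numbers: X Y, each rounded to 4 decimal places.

joint[0] = (0.0000, 0.0000)  (base)
link 0: phi[0] = -85 = -85 deg
  cos(-85 deg) = 0.0872, sin(-85 deg) = -0.9962
  joint[1] = (0.0000, 0.0000) + 1.7 * (0.0872, -0.9962) = (0.0000 + 0.1482, 0.0000 + -1.6935) = (0.1482, -1.6935)
link 1: phi[1] = -85 + 80 = -5 deg
  cos(-5 deg) = 0.9962, sin(-5 deg) = -0.0872
  joint[2] = (0.1482, -1.6935) + 10.9 * (0.9962, -0.0872) = (0.1482 + 10.8585, -1.6935 + -0.9500) = (11.0067, -2.6435)
link 2: phi[2] = -85 + 80 + 140 = 135 deg
  cos(135 deg) = -0.7071, sin(135 deg) = 0.7071
  joint[3] = (11.0067, -2.6435) + 5.9 * (-0.7071, 0.7071) = (11.0067 + -4.1719, -2.6435 + 4.1719) = (6.8348, 1.5284)
End effector: (6.8348, 1.5284)

Answer: 6.8348 1.5284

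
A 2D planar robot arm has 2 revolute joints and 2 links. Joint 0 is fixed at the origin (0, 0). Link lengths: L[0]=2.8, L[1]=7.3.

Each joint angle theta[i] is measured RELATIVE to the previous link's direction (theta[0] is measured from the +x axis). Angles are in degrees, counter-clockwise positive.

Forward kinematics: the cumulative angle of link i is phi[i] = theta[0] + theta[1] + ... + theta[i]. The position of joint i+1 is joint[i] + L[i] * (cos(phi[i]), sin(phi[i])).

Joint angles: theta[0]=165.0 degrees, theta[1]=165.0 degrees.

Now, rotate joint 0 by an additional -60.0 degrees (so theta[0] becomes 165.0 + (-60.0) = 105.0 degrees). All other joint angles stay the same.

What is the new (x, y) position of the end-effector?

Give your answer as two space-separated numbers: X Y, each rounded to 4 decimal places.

Answer: -0.7247 -4.5954

Derivation:
joint[0] = (0.0000, 0.0000)  (base)
link 0: phi[0] = 105 = 105 deg
  cos(105 deg) = -0.2588, sin(105 deg) = 0.9659
  joint[1] = (0.0000, 0.0000) + 2.8 * (-0.2588, 0.9659) = (0.0000 + -0.7247, 0.0000 + 2.7046) = (-0.7247, 2.7046)
link 1: phi[1] = 105 + 165 = 270 deg
  cos(270 deg) = -0.0000, sin(270 deg) = -1.0000
  joint[2] = (-0.7247, 2.7046) + 7.3 * (-0.0000, -1.0000) = (-0.7247 + -0.0000, 2.7046 + -7.3000) = (-0.7247, -4.5954)
End effector: (-0.7247, -4.5954)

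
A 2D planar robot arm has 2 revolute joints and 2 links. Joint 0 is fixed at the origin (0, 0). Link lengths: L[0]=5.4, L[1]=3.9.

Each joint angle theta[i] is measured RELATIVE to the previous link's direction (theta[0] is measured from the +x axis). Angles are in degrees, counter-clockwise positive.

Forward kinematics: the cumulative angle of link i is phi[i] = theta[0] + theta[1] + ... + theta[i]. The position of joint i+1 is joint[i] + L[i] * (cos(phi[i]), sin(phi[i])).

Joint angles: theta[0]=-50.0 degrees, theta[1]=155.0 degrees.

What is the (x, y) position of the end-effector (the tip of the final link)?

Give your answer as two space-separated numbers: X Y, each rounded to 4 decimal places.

Answer: 2.4617 -0.3695

Derivation:
joint[0] = (0.0000, 0.0000)  (base)
link 0: phi[0] = -50 = -50 deg
  cos(-50 deg) = 0.6428, sin(-50 deg) = -0.7660
  joint[1] = (0.0000, 0.0000) + 5.4 * (0.6428, -0.7660) = (0.0000 + 3.4711, 0.0000 + -4.1366) = (3.4711, -4.1366)
link 1: phi[1] = -50 + 155 = 105 deg
  cos(105 deg) = -0.2588, sin(105 deg) = 0.9659
  joint[2] = (3.4711, -4.1366) + 3.9 * (-0.2588, 0.9659) = (3.4711 + -1.0094, -4.1366 + 3.7671) = (2.4617, -0.3695)
End effector: (2.4617, -0.3695)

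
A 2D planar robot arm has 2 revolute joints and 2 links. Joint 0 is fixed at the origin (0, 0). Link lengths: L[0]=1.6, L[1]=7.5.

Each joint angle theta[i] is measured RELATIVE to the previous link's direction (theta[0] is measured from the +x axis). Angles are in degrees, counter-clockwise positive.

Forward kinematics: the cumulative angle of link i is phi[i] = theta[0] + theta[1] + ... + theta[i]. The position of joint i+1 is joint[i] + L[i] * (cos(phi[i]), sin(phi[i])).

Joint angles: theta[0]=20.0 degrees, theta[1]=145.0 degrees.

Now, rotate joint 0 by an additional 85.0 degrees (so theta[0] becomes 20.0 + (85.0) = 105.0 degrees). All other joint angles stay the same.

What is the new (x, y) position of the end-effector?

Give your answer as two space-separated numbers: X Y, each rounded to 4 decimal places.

joint[0] = (0.0000, 0.0000)  (base)
link 0: phi[0] = 105 = 105 deg
  cos(105 deg) = -0.2588, sin(105 deg) = 0.9659
  joint[1] = (0.0000, 0.0000) + 1.6 * (-0.2588, 0.9659) = (0.0000 + -0.4141, 0.0000 + 1.5455) = (-0.4141, 1.5455)
link 1: phi[1] = 105 + 145 = 250 deg
  cos(250 deg) = -0.3420, sin(250 deg) = -0.9397
  joint[2] = (-0.4141, 1.5455) + 7.5 * (-0.3420, -0.9397) = (-0.4141 + -2.5652, 1.5455 + -7.0477) = (-2.9793, -5.5022)
End effector: (-2.9793, -5.5022)

Answer: -2.9793 -5.5022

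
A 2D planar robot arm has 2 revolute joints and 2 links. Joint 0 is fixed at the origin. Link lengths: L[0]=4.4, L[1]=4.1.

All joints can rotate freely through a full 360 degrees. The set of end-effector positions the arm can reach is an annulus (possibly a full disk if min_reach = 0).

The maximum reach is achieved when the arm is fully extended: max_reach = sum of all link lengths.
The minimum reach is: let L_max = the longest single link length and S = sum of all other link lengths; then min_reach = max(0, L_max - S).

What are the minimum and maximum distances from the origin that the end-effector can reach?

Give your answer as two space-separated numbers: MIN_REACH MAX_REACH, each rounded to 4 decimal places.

Link lengths: [4.4, 4.1]
max_reach = 4.4 + 4.1 = 8.5
L_max = max([4.4, 4.1]) = 4.4
S (sum of others) = 8.5 - 4.4 = 4.1
min_reach = max(0, 4.4 - 4.1) = max(0, 0.3) = 0.3

Answer: 0.3000 8.5000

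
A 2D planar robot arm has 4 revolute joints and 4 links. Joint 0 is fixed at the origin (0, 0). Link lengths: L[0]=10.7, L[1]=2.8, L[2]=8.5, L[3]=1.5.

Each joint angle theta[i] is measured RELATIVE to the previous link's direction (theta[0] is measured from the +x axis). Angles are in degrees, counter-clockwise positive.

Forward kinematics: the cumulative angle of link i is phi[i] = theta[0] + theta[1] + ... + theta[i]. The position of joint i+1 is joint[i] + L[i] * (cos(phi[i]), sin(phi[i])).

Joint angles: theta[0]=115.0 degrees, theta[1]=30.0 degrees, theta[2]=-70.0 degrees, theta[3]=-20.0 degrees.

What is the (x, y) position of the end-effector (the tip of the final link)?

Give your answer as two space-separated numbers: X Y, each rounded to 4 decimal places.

Answer: -3.7553 20.7426

Derivation:
joint[0] = (0.0000, 0.0000)  (base)
link 0: phi[0] = 115 = 115 deg
  cos(115 deg) = -0.4226, sin(115 deg) = 0.9063
  joint[1] = (0.0000, 0.0000) + 10.7 * (-0.4226, 0.9063) = (0.0000 + -4.5220, 0.0000 + 9.6975) = (-4.5220, 9.6975)
link 1: phi[1] = 115 + 30 = 145 deg
  cos(145 deg) = -0.8192, sin(145 deg) = 0.5736
  joint[2] = (-4.5220, 9.6975) + 2.8 * (-0.8192, 0.5736) = (-4.5220 + -2.2936, 9.6975 + 1.6060) = (-6.8156, 11.3035)
link 2: phi[2] = 115 + 30 + -70 = 75 deg
  cos(75 deg) = 0.2588, sin(75 deg) = 0.9659
  joint[3] = (-6.8156, 11.3035) + 8.5 * (0.2588, 0.9659) = (-6.8156 + 2.2000, 11.3035 + 8.2104) = (-4.6157, 19.5139)
link 3: phi[3] = 115 + 30 + -70 + -20 = 55 deg
  cos(55 deg) = 0.5736, sin(55 deg) = 0.8192
  joint[4] = (-4.6157, 19.5139) + 1.5 * (0.5736, 0.8192) = (-4.6157 + 0.8604, 19.5139 + 1.2287) = (-3.7553, 20.7426)
End effector: (-3.7553, 20.7426)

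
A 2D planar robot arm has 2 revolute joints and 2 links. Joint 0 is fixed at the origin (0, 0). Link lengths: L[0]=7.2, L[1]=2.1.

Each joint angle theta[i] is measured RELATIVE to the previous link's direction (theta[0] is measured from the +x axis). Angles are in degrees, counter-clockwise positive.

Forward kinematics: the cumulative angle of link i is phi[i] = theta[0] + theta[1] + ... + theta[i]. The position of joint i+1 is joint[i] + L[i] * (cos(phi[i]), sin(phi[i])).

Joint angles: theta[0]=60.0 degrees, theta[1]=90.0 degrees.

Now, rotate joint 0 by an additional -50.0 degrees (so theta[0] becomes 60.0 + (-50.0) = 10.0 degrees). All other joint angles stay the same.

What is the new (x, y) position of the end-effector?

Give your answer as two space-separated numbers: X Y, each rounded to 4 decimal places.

Answer: 6.7260 3.3184

Derivation:
joint[0] = (0.0000, 0.0000)  (base)
link 0: phi[0] = 10 = 10 deg
  cos(10 deg) = 0.9848, sin(10 deg) = 0.1736
  joint[1] = (0.0000, 0.0000) + 7.2 * (0.9848, 0.1736) = (0.0000 + 7.0906, 0.0000 + 1.2503) = (7.0906, 1.2503)
link 1: phi[1] = 10 + 90 = 100 deg
  cos(100 deg) = -0.1736, sin(100 deg) = 0.9848
  joint[2] = (7.0906, 1.2503) + 2.1 * (-0.1736, 0.9848) = (7.0906 + -0.3647, 1.2503 + 2.0681) = (6.7260, 3.3184)
End effector: (6.7260, 3.3184)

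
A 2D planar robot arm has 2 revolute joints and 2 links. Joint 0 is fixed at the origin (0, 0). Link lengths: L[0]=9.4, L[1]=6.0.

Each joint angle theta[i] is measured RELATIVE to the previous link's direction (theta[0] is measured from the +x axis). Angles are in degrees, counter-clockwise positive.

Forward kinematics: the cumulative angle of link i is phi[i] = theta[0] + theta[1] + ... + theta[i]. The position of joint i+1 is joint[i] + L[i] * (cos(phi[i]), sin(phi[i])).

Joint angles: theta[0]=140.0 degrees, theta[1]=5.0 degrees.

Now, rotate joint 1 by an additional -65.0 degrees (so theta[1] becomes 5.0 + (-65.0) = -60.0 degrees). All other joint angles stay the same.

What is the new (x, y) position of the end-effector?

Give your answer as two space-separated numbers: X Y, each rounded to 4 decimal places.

joint[0] = (0.0000, 0.0000)  (base)
link 0: phi[0] = 140 = 140 deg
  cos(140 deg) = -0.7660, sin(140 deg) = 0.6428
  joint[1] = (0.0000, 0.0000) + 9.4 * (-0.7660, 0.6428) = (0.0000 + -7.2008, 0.0000 + 6.0422) = (-7.2008, 6.0422)
link 1: phi[1] = 140 + -60 = 80 deg
  cos(80 deg) = 0.1736, sin(80 deg) = 0.9848
  joint[2] = (-7.2008, 6.0422) + 6 * (0.1736, 0.9848) = (-7.2008 + 1.0419, 6.0422 + 5.9088) = (-6.1589, 11.9511)
End effector: (-6.1589, 11.9511)

Answer: -6.1589 11.9511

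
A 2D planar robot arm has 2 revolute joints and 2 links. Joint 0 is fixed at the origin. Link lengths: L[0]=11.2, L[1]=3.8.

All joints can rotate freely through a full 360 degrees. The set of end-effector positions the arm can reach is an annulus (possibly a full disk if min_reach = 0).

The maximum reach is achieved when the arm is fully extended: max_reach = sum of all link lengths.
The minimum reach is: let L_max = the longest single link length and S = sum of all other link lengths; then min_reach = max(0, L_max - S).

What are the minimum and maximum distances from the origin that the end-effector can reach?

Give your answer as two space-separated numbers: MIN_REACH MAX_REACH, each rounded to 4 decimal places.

Link lengths: [11.2, 3.8]
max_reach = 11.2 + 3.8 = 15
L_max = max([11.2, 3.8]) = 11.2
S (sum of others) = 15 - 11.2 = 3.8
min_reach = max(0, 11.2 - 3.8) = max(0, 7.4) = 7.4

Answer: 7.4000 15.0000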